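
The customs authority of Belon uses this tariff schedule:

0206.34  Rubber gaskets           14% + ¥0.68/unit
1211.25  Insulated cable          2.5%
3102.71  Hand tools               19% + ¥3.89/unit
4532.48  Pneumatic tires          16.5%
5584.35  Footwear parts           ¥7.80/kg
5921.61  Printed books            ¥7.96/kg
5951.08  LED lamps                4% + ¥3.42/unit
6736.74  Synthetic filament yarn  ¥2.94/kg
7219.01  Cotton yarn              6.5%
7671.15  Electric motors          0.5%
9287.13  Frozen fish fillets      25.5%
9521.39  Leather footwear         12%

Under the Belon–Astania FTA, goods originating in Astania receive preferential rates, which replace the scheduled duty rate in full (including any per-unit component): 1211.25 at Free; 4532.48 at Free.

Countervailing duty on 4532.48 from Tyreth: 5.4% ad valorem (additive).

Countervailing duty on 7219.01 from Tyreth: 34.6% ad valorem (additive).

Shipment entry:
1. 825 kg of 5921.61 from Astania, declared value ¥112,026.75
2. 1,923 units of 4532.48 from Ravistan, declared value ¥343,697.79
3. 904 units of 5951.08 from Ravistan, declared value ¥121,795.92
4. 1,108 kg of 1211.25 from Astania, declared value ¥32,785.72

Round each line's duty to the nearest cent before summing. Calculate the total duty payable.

¥71,240.66

Line 1 (5921.61, Astania, 825 kg, ¥112,026.75):
Base rate for 5921.61 is ¥7.96/kg.
Origin Astania is the FTA partner but 5921.61 is not on the preference list; base rate stands.
Duty = 825 × ¥7.96 = ¥6,567.00.
Line 2 (4532.48, Ravistan, 1,923 units, ¥343,697.79):
Base rate for 4532.48 is 16.5%.
4532.48 has an FTA preferential rate, but origin Ravistan is not Astania; base rate stands.
The additional-duty order on 4532.48 targets Tyreth, not Ravistan; it does not apply.
Duty = ¥343,697.79 × 16.5% = ¥56,710.14.
Line 3 (5951.08, Ravistan, 904 units, ¥121,795.92):
Base rate for 5951.08 is 4% + ¥3.42/unit.
Duty = ¥121,795.92 × 4% + 904 × ¥3.42 = ¥7,963.52.
Line 4 (1211.25, Astania, 1,108 kg, ¥32,785.72):
Base rate for 1211.25 is 2.5%.
Origin Astania qualifies under the Belon–Astania agreement and 1211.25 is covered: preferential rate Free applies instead.
Duty = ¥32,785.72 × 0% = ¥0.00.
Total = ¥6,567.00 + ¥56,710.14 + ¥7,963.52 + ¥0.00 = ¥71,240.66.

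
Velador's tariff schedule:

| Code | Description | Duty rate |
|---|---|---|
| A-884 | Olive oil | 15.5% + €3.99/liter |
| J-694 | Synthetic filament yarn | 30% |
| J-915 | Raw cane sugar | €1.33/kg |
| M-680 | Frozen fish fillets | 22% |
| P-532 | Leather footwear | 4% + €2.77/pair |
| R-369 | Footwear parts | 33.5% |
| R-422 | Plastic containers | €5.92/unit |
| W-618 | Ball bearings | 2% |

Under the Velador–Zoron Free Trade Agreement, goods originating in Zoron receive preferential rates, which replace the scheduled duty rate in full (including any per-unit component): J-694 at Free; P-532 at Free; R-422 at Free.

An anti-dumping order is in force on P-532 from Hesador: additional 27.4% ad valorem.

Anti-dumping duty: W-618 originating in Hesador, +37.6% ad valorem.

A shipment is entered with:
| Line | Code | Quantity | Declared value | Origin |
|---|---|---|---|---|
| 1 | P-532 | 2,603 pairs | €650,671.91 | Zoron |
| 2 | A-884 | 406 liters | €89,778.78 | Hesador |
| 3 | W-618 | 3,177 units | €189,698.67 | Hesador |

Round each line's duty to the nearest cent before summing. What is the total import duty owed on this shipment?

Line 1 (P-532, Zoron, 2,603 pairs, €650,671.91):
Base rate for P-532 is 4% + €2.77/pair.
Origin Zoron qualifies under the Velador–Zoron agreement and P-532 is covered: preferential rate Free applies instead.
The additional-duty order on P-532 targets Hesador, not Zoron; it does not apply.
Duty = €650,671.91 × 0% = €0.00.
Line 2 (A-884, Hesador, 406 liters, €89,778.78):
Base rate for A-884 is 15.5% + €3.99/liter.
Duty = €89,778.78 × 15.5% + 406 × €3.99 = €15,535.65.
Line 3 (W-618, Hesador, 3,177 units, €189,698.67):
Base rate for W-618 is 2%.
Additional duty on W-618 from Hesador: +37.6%. Applied ad valorem rate: 2% + 37.6% = 39.6%.
Duty = €189,698.67 × 39.6% = €75,120.67.
Total = €0.00 + €15,535.65 + €75,120.67 = €90,656.32.

€90,656.32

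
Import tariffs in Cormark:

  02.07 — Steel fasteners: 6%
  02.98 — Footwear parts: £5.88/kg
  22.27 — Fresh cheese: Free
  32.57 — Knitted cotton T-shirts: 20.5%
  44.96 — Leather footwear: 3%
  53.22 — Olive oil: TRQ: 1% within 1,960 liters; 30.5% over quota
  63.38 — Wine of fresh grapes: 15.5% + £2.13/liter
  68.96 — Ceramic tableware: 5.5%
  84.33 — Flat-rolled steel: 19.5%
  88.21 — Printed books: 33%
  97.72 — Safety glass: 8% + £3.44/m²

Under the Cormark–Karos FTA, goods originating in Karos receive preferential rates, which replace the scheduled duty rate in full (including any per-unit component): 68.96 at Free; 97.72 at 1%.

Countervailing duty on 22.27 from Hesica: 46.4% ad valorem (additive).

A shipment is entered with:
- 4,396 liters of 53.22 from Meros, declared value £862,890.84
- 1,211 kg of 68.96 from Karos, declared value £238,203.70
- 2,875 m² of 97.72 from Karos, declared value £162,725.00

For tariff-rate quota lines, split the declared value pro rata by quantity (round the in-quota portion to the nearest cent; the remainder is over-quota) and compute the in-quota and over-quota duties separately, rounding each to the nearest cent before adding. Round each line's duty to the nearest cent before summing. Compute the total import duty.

Line 1 (53.22, Meros, 4,396 liters, £862,890.84):
Code 53.22 is under a tariff-rate quota (threshold 1,960 liters). In-quota: 1,960 liters at 1%; over-quota: 2,436 liters at 30.5%.
Pro-rata value split: in-quota = £862,890.84 × 1,960/4,396 = £384,728.40; over-quota = £862,890.84 − £384,728.40 = £478,162.44.
In-quota duty = £384,728.40 × 1% = £3,847.28. Over-quota duty = £478,162.44 × 30.5% = £145,839.54.
Line duty = £3,847.28 + £145,839.54 = £149,686.82.
Line 2 (68.96, Karos, 1,211 kg, £238,203.70):
Base rate for 68.96 is 5.5%.
Origin Karos qualifies under the Cormark–Karos agreement and 68.96 is covered: preferential rate Free applies instead.
Duty = £238,203.70 × 0% = £0.00.
Line 3 (97.72, Karos, 2,875 m², £162,725.00):
Base rate for 97.72 is 8% + £3.44/m².
Origin Karos qualifies under the Cormark–Karos agreement and 97.72 is covered: preferential rate 1% applies instead.
Duty = £162,725.00 × 1% = £1,627.25.
Total = £149,686.82 + £0.00 + £1,627.25 = £151,314.07.

£151,314.07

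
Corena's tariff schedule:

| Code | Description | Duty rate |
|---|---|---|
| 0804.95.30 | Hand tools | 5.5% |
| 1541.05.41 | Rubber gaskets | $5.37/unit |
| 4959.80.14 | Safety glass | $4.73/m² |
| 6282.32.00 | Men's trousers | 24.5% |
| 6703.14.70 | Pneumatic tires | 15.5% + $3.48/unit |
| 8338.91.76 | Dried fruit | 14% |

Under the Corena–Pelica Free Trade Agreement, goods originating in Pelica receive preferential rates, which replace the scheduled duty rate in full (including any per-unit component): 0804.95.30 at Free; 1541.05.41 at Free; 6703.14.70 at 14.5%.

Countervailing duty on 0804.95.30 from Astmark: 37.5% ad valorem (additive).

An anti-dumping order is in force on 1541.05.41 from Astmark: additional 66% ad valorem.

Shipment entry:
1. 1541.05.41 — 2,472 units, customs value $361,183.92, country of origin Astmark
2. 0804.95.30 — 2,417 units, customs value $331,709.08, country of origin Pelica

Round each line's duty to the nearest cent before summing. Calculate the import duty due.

Line 1 (1541.05.41, Astmark, 2,472 units, $361,183.92):
Base rate for 1541.05.41 is $5.37/unit.
1541.05.41 has an FTA preferential rate, but origin Astmark is not Pelica; base rate stands.
Additional duty on 1541.05.41 from Astmark: +66% ad valorem. Applied ad valorem rate = 66%.
Duty = $361,183.92 × 66% + 2,472 × $5.37 = $251,656.03.
Line 2 (0804.95.30, Pelica, 2,417 units, $331,709.08):
Base rate for 0804.95.30 is 5.5%.
Origin Pelica qualifies under the Corena–Pelica agreement and 0804.95.30 is covered: preferential rate Free applies instead.
The additional-duty order on 0804.95.30 targets Astmark, not Pelica; it does not apply.
Duty = $331,709.08 × 0% = $0.00.
Total = $251,656.03 + $0.00 = $251,656.03.

$251,656.03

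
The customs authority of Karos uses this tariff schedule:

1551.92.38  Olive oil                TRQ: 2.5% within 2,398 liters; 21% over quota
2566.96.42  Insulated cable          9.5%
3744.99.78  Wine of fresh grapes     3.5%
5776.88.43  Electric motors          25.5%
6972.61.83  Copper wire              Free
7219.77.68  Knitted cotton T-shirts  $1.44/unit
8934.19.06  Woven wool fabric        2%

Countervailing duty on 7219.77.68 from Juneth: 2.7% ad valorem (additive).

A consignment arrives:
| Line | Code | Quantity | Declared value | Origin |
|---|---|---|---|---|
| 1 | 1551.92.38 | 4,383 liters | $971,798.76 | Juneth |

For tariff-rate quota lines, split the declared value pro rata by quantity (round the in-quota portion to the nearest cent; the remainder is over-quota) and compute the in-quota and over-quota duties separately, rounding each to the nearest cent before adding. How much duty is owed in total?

$105,716.09

Line 1 (1551.92.38, Juneth, 4,383 liters, $971,798.76):
Code 1551.92.38 is under a tariff-rate quota (threshold 2,398 liters). In-quota: 2,398 liters at 2.5%; over-quota: 1,985 liters at 21%.
Pro-rata value split: in-quota = $971,798.76 × 2,398/4,383 = $531,684.56; over-quota = $971,798.76 − $531,684.56 = $440,114.20.
In-quota duty = $531,684.56 × 2.5% = $13,292.11. Over-quota duty = $440,114.20 × 21% = $92,423.98.
Line duty = $13,292.11 + $92,423.98 = $105,716.09.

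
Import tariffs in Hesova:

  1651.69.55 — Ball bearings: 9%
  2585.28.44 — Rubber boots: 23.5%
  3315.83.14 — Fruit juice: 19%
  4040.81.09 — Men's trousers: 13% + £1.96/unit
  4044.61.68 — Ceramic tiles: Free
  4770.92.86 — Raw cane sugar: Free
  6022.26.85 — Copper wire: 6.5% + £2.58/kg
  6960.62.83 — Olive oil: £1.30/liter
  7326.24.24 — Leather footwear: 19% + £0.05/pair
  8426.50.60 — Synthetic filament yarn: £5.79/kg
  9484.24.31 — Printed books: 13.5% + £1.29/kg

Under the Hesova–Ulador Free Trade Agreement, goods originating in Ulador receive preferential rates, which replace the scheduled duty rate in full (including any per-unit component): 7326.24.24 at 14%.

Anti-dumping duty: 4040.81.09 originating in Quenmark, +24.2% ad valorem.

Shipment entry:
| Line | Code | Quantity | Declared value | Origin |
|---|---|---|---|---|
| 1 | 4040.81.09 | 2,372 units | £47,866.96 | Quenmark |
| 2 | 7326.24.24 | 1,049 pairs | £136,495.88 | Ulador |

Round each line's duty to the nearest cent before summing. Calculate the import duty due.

£41,565.05

Line 1 (4040.81.09, Quenmark, 2,372 units, £47,866.96):
Base rate for 4040.81.09 is 13% + £1.96/unit.
Additional duty on 4040.81.09 from Quenmark: +24.2%. Applied ad valorem rate: 13% + 24.2% = 37.2%.
Duty = £47,866.96 × 37.2% + 2,372 × £1.96 = £22,455.63.
Line 2 (7326.24.24, Ulador, 1,049 pairs, £136,495.88):
Base rate for 7326.24.24 is 19% + £0.05/pair.
Origin Ulador qualifies under the Hesova–Ulador agreement and 7326.24.24 is covered: preferential rate 14% applies instead.
Duty = £136,495.88 × 14% = £19,109.42.
Total = £22,455.63 + £19,109.42 = £41,565.05.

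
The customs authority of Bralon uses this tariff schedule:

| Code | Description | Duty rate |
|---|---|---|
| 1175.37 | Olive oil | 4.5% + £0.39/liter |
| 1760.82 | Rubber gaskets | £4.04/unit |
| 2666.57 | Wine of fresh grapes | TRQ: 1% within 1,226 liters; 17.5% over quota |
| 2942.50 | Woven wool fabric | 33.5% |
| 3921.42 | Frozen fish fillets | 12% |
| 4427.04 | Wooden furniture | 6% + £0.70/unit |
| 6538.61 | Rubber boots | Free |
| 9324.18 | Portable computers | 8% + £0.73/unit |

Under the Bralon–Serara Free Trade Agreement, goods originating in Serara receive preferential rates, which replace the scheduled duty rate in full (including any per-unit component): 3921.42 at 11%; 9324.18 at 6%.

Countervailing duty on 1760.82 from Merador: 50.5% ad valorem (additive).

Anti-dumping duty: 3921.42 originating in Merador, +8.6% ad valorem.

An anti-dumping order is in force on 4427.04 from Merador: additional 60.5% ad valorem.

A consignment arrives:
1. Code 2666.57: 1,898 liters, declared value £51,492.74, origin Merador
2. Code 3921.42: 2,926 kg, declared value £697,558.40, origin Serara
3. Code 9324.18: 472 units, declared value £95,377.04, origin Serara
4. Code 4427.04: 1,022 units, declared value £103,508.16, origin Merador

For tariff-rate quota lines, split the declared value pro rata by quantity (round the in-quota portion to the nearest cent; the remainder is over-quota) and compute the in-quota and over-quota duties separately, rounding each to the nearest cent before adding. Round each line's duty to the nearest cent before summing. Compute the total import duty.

Line 1 (2666.57, Merador, 1,898 liters, £51,492.74):
Code 2666.57 is under a tariff-rate quota (threshold 1,226 liters). In-quota: 1,226 liters at 1%; over-quota: 672 liters at 17.5%.
Pro-rata value split: in-quota = £51,492.74 × 1,226/1,898 = £33,261.38; over-quota = £51,492.74 − £33,261.38 = £18,231.36.
In-quota duty = £33,261.38 × 1% = £332.61. Over-quota duty = £18,231.36 × 17.5% = £3,190.49.
Line duty = £332.61 + £3,190.49 = £3,523.10.
Line 2 (3921.42, Serara, 2,926 kg, £697,558.40):
Base rate for 3921.42 is 12%.
Origin Serara qualifies under the Bralon–Serara agreement and 3921.42 is covered: preferential rate 11% applies instead.
The additional-duty order on 3921.42 targets Merador, not Serara; it does not apply.
Duty = £697,558.40 × 11% = £76,731.42.
Line 3 (9324.18, Serara, 472 units, £95,377.04):
Base rate for 9324.18 is 8% + £0.73/unit.
Origin Serara qualifies under the Bralon–Serara agreement and 9324.18 is covered: preferential rate 6% applies instead.
Duty = £95,377.04 × 6% = £5,722.62.
Line 4 (4427.04, Merador, 1,022 units, £103,508.16):
Base rate for 4427.04 is 6% + £0.70/unit.
Additional duty on 4427.04 from Merador: +60.5%. Applied ad valorem rate: 6% + 60.5% = 66.5%.
Duty = £103,508.16 × 66.5% + 1,022 × £0.70 = £69,548.33.
Total = £3,523.10 + £76,731.42 + £5,722.62 + £69,548.33 = £155,525.47.

£155,525.47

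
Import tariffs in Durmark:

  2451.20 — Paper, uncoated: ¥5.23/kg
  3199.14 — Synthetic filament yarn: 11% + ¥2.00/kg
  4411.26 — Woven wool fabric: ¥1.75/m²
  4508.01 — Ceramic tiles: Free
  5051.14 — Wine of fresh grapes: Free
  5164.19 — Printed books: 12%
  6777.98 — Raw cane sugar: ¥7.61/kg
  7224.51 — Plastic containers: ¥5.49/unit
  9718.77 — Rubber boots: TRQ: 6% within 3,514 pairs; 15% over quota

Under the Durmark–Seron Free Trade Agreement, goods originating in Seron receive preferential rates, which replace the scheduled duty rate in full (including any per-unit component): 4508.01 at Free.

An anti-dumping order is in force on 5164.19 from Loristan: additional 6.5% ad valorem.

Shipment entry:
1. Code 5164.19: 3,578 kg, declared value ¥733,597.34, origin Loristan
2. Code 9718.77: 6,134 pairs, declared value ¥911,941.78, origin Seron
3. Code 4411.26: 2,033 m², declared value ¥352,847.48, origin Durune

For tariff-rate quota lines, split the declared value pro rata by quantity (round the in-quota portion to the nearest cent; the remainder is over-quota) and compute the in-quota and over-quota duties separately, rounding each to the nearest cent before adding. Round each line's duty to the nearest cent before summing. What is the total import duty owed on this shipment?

¥229,046.15

Line 1 (5164.19, Loristan, 3,578 kg, ¥733,597.34):
Base rate for 5164.19 is 12%.
Additional duty on 5164.19 from Loristan: +6.5%. Applied ad valorem rate: 12% + 6.5% = 18.5%.
Duty = ¥733,597.34 × 18.5% = ¥135,715.51.
Line 2 (9718.77, Seron, 6,134 pairs, ¥911,941.78):
Code 9718.77 is under a tariff-rate quota (threshold 3,514 pairs). In-quota: 3,514 pairs at 6%; over-quota: 2,620 pairs at 15%.
Pro-rata value split: in-quota = ¥911,941.78 × 3,514/6,134 = ¥522,426.38; over-quota = ¥911,941.78 − ¥522,426.38 = ¥389,515.40.
In-quota duty = ¥522,426.38 × 6% = ¥31,345.58. Over-quota duty = ¥389,515.40 × 15% = ¥58,427.31.
Line duty = ¥31,345.58 + ¥58,427.31 = ¥89,772.89.
Line 3 (4411.26, Durune, 2,033 m², ¥352,847.48):
Base rate for 4411.26 is ¥1.75/m².
Duty = 2,033 × ¥1.75 = ¥3,557.75.
Total = ¥135,715.51 + ¥89,772.89 + ¥3,557.75 = ¥229,046.15.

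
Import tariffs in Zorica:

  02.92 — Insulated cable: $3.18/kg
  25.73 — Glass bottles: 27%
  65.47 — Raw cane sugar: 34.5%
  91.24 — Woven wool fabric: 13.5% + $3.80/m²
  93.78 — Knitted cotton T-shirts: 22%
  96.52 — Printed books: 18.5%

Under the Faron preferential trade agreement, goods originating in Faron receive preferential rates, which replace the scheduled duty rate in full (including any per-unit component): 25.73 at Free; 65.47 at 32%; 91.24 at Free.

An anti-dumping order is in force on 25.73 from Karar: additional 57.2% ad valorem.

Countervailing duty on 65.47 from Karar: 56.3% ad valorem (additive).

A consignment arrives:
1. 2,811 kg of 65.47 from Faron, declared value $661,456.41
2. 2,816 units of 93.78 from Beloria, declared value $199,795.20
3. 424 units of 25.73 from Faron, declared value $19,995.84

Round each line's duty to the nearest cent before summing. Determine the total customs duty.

$255,620.99

Line 1 (65.47, Faron, 2,811 kg, $661,456.41):
Base rate for 65.47 is 34.5%.
Origin Faron qualifies under the Zorica–Faron agreement and 65.47 is covered: preferential rate 32% applies instead.
The additional-duty order on 65.47 targets Karar, not Faron; it does not apply.
Duty = $661,456.41 × 32% = $211,666.05.
Line 2 (93.78, Beloria, 2,816 units, $199,795.20):
Base rate for 93.78 is 22%.
Duty = $199,795.20 × 22% = $43,954.94.
Line 3 (25.73, Faron, 424 units, $19,995.84):
Base rate for 25.73 is 27%.
Origin Faron qualifies under the Zorica–Faron agreement and 25.73 is covered: preferential rate Free applies instead.
The additional-duty order on 25.73 targets Karar, not Faron; it does not apply.
Duty = $19,995.84 × 0% = $0.00.
Total = $211,666.05 + $43,954.94 + $0.00 = $255,620.99.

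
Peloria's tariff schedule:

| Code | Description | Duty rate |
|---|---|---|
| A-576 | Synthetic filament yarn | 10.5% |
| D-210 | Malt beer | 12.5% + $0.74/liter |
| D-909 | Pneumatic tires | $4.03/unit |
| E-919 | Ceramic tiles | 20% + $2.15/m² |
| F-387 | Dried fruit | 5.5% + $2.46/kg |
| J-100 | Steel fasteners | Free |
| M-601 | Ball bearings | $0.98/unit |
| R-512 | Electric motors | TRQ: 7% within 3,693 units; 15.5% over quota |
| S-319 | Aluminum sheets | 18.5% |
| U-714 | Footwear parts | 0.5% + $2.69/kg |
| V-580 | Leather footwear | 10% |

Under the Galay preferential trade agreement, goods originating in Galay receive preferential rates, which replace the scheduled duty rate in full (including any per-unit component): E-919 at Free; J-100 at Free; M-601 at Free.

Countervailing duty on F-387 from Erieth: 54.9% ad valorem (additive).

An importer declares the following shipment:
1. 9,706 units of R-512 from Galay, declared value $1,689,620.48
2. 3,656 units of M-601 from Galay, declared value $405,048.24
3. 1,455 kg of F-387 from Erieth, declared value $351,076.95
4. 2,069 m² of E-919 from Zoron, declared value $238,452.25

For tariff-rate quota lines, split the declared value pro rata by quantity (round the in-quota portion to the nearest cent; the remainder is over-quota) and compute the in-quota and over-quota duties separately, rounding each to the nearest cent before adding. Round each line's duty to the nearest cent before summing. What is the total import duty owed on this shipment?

$475,015.17

Line 1 (R-512, Galay, 9,706 units, $1,689,620.48):
Code R-512 is under a tariff-rate quota (threshold 3,693 units). In-quota: 3,693 units at 7%; over-quota: 6,013 units at 15.5%.
Pro-rata value split: in-quota = $1,689,620.48 × 3,693/9,706 = $642,877.44; over-quota = $1,689,620.48 − $642,877.44 = $1,046,743.04.
In-quota duty = $642,877.44 × 7% = $45,001.42. Over-quota duty = $1,046,743.04 × 15.5% = $162,245.17.
Line duty = $45,001.42 + $162,245.17 = $207,246.59.
Line 2 (M-601, Galay, 3,656 units, $405,048.24):
Base rate for M-601 is $0.98/unit.
Origin Galay qualifies under the Peloria–Galay agreement and M-601 is covered: preferential rate Free applies instead.
Duty = $405,048.24 × 0% = $0.00.
Line 3 (F-387, Erieth, 1,455 kg, $351,076.95):
Base rate for F-387 is 5.5% + $2.46/kg.
Additional duty on F-387 from Erieth: +54.9%. Applied ad valorem rate: 5.5% + 54.9% = 60.4%.
Duty = $351,076.95 × 60.4% + 1,455 × $2.46 = $215,629.78.
Line 4 (E-919, Zoron, 2,069 m², $238,452.25):
Base rate for E-919 is 20% + $2.15/m².
E-919 has an FTA preferential rate, but origin Zoron is not Galay; base rate stands.
Duty = $238,452.25 × 20% + 2,069 × $2.15 = $52,138.80.
Total = $207,246.59 + $0.00 + $215,629.78 + $52,138.80 = $475,015.17.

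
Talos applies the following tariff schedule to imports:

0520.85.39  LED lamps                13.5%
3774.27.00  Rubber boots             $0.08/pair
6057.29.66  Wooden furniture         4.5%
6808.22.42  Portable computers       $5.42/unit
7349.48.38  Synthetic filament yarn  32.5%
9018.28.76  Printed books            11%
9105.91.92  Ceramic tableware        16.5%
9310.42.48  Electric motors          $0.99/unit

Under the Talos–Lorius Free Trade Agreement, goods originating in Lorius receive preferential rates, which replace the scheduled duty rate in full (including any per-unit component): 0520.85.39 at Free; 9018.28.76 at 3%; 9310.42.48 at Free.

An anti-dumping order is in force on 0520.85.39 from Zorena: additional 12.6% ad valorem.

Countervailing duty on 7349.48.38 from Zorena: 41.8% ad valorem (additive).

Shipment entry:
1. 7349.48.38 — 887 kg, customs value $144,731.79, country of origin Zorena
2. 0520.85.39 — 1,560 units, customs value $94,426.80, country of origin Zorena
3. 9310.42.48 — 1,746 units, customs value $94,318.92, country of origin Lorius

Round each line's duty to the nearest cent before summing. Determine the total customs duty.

$132,181.11

Line 1 (7349.48.38, Zorena, 887 kg, $144,731.79):
Base rate for 7349.48.38 is 32.5%.
Additional duty on 7349.48.38 from Zorena: +41.8%. Applied ad valorem rate: 32.5% + 41.8% = 74.3%.
Duty = $144,731.79 × 74.3% = $107,535.72.
Line 2 (0520.85.39, Zorena, 1,560 units, $94,426.80):
Base rate for 0520.85.39 is 13.5%.
0520.85.39 has an FTA preferential rate, but origin Zorena is not Lorius; base rate stands.
Additional duty on 0520.85.39 from Zorena: +12.6%. Applied ad valorem rate: 13.5% + 12.6% = 26.1%.
Duty = $94,426.80 × 26.1% = $24,645.39.
Line 3 (9310.42.48, Lorius, 1,746 units, $94,318.92):
Base rate for 9310.42.48 is $0.99/unit.
Origin Lorius qualifies under the Talos–Lorius agreement and 9310.42.48 is covered: preferential rate Free applies instead.
Duty = $94,318.92 × 0% = $0.00.
Total = $107,535.72 + $24,645.39 + $0.00 = $132,181.11.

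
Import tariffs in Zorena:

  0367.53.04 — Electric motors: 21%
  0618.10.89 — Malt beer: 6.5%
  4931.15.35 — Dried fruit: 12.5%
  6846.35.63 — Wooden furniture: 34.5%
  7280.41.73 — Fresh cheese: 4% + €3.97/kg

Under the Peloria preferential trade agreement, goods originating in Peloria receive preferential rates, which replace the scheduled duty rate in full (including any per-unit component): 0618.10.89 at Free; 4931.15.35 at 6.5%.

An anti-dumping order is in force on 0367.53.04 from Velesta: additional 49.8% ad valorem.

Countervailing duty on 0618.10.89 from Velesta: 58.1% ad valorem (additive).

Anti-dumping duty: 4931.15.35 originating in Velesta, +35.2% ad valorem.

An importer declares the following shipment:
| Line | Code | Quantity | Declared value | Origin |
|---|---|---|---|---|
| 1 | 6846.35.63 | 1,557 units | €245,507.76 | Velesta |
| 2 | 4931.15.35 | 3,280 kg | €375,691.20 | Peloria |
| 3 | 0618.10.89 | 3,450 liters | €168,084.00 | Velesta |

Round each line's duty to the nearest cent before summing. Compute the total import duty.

Line 1 (6846.35.63, Velesta, 1,557 units, €245,507.76):
Base rate for 6846.35.63 is 34.5%.
Duty = €245,507.76 × 34.5% = €84,700.18.
Line 2 (4931.15.35, Peloria, 3,280 kg, €375,691.20):
Base rate for 4931.15.35 is 12.5%.
Origin Peloria qualifies under the Zorena–Peloria agreement and 4931.15.35 is covered: preferential rate 6.5% applies instead.
The additional-duty order on 4931.15.35 targets Velesta, not Peloria; it does not apply.
Duty = €375,691.20 × 6.5% = €24,419.93.
Line 3 (0618.10.89, Velesta, 3,450 liters, €168,084.00):
Base rate for 0618.10.89 is 6.5%.
0618.10.89 has an FTA preferential rate, but origin Velesta is not Peloria; base rate stands.
Additional duty on 0618.10.89 from Velesta: +58.1%. Applied ad valorem rate: 6.5% + 58.1% = 64.6%.
Duty = €168,084.00 × 64.6% = €108,582.26.
Total = €84,700.18 + €24,419.93 + €108,582.26 = €217,702.37.

€217,702.37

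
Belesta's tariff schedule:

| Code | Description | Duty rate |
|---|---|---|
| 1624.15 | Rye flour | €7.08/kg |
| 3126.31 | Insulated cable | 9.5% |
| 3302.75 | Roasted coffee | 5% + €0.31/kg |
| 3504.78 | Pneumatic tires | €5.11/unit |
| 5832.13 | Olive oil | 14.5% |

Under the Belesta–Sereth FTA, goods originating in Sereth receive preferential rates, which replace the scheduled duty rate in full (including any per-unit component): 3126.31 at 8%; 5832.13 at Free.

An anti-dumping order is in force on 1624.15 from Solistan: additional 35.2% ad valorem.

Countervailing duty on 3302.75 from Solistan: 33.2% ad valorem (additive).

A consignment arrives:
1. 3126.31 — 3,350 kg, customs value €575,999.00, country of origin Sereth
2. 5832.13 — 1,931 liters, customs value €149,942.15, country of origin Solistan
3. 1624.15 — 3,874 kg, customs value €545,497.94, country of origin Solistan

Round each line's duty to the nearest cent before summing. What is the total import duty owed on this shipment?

Line 1 (3126.31, Sereth, 3,350 kg, €575,999.00):
Base rate for 3126.31 is 9.5%.
Origin Sereth qualifies under the Belesta–Sereth agreement and 3126.31 is covered: preferential rate 8% applies instead.
Duty = €575,999.00 × 8% = €46,079.92.
Line 2 (5832.13, Solistan, 1,931 liters, €149,942.15):
Base rate for 5832.13 is 14.5%.
5832.13 has an FTA preferential rate, but origin Solistan is not Sereth; base rate stands.
Duty = €149,942.15 × 14.5% = €21,741.61.
Line 3 (1624.15, Solistan, 3,874 kg, €545,497.94):
Base rate for 1624.15 is €7.08/kg.
Additional duty on 1624.15 from Solistan: +35.2% ad valorem. Applied ad valorem rate = 35.2%.
Duty = €545,497.94 × 35.2% + 3,874 × €7.08 = €219,443.19.
Total = €46,079.92 + €21,741.61 + €219,443.19 = €287,264.72.

€287,264.72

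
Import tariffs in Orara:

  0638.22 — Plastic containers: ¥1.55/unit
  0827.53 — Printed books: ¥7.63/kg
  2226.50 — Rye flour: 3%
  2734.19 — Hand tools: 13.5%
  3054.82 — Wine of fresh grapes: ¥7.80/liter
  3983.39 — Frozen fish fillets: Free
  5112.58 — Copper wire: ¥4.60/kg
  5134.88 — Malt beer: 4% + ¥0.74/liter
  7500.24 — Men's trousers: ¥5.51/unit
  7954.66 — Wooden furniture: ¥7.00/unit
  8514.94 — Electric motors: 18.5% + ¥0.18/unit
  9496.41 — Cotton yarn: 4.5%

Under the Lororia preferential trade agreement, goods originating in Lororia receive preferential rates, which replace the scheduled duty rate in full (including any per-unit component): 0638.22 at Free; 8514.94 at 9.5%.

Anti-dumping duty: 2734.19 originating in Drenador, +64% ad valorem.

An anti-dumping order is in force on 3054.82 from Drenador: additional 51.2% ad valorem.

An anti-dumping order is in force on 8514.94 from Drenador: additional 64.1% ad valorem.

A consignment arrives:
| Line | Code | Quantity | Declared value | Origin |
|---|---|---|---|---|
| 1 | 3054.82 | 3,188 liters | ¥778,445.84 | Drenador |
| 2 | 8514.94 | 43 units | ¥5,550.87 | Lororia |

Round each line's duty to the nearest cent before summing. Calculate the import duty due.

¥423,958.00

Line 1 (3054.82, Drenador, 3,188 liters, ¥778,445.84):
Base rate for 3054.82 is ¥7.80/liter.
Additional duty on 3054.82 from Drenador: +51.2% ad valorem. Applied ad valorem rate = 51.2%.
Duty = ¥778,445.84 × 51.2% + 3,188 × ¥7.80 = ¥423,430.67.
Line 2 (8514.94, Lororia, 43 units, ¥5,550.87):
Base rate for 8514.94 is 18.5% + ¥0.18/unit.
Origin Lororia qualifies under the Orara–Lororia agreement and 8514.94 is covered: preferential rate 9.5% applies instead.
The additional-duty order on 8514.94 targets Drenador, not Lororia; it does not apply.
Duty = ¥5,550.87 × 9.5% = ¥527.33.
Total = ¥423,430.67 + ¥527.33 = ¥423,958.00.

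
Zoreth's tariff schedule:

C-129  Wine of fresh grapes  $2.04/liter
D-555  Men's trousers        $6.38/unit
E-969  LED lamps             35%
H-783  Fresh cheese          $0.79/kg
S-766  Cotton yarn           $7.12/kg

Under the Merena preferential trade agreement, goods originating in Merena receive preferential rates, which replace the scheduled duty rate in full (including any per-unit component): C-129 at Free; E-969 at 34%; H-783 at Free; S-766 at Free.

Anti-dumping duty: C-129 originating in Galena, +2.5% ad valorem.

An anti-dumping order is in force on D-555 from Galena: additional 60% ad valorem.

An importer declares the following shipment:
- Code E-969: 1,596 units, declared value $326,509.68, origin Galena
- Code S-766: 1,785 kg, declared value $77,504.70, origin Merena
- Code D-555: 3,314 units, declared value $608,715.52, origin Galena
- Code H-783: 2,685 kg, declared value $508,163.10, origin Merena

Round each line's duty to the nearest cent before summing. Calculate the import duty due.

Line 1 (E-969, Galena, 1,596 units, $326,509.68):
Base rate for E-969 is 35%.
E-969 has an FTA preferential rate, but origin Galena is not Merena; base rate stands.
Duty = $326,509.68 × 35% = $114,278.39.
Line 2 (S-766, Merena, 1,785 kg, $77,504.70):
Base rate for S-766 is $7.12/kg.
Origin Merena qualifies under the Zoreth–Merena agreement and S-766 is covered: preferential rate Free applies instead.
Duty = $77,504.70 × 0% = $0.00.
Line 3 (D-555, Galena, 3,314 units, $608,715.52):
Base rate for D-555 is $6.38/unit.
Additional duty on D-555 from Galena: +60% ad valorem. Applied ad valorem rate = 60%.
Duty = $608,715.52 × 60% + 3,314 × $6.38 = $386,372.63.
Line 4 (H-783, Merena, 2,685 kg, $508,163.10):
Base rate for H-783 is $0.79/kg.
Origin Merena qualifies under the Zoreth–Merena agreement and H-783 is covered: preferential rate Free applies instead.
Duty = $508,163.10 × 0% = $0.00.
Total = $114,278.39 + $0.00 + $386,372.63 + $0.00 = $500,651.02.

$500,651.02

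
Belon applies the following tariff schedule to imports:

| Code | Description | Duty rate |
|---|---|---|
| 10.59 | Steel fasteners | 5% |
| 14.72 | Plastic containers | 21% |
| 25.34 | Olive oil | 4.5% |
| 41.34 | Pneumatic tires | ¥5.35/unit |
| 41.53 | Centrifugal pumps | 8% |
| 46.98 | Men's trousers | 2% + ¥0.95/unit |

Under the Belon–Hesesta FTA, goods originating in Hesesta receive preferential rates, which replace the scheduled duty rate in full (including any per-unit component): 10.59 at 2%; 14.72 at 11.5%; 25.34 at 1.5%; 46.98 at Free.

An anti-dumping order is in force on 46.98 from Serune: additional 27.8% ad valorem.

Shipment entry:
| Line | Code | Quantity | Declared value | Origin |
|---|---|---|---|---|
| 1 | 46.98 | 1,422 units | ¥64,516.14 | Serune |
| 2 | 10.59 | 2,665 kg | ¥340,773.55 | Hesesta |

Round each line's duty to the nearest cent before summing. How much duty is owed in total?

Line 1 (46.98, Serune, 1,422 units, ¥64,516.14):
Base rate for 46.98 is 2% + ¥0.95/unit.
46.98 has an FTA preferential rate, but origin Serune is not Hesesta; base rate stands.
Additional duty on 46.98 from Serune: +27.8%. Applied ad valorem rate: 2% + 27.8% = 29.8%.
Duty = ¥64,516.14 × 29.8% + 1,422 × ¥0.95 = ¥20,576.71.
Line 2 (10.59, Hesesta, 2,665 kg, ¥340,773.55):
Base rate for 10.59 is 5%.
Origin Hesesta qualifies under the Belon–Hesesta agreement and 10.59 is covered: preferential rate 2% applies instead.
Duty = ¥340,773.55 × 2% = ¥6,815.47.
Total = ¥20,576.71 + ¥6,815.47 = ¥27,392.18.

¥27,392.18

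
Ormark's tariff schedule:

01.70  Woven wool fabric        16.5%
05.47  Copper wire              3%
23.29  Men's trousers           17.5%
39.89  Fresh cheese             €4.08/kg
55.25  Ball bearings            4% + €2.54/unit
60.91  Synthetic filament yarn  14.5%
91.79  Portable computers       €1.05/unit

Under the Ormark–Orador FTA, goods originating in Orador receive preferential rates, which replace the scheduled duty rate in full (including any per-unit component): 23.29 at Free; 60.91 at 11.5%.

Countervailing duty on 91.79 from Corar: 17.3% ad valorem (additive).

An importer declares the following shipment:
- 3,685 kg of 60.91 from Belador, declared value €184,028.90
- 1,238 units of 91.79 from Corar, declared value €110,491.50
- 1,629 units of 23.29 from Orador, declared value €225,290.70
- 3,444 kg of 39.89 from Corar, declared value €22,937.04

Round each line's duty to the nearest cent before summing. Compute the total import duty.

€61,150.64

Line 1 (60.91, Belador, 3,685 kg, €184,028.90):
Base rate for 60.91 is 14.5%.
60.91 has an FTA preferential rate, but origin Belador is not Orador; base rate stands.
Duty = €184,028.90 × 14.5% = €26,684.19.
Line 2 (91.79, Corar, 1,238 units, €110,491.50):
Base rate for 91.79 is €1.05/unit.
Additional duty on 91.79 from Corar: +17.3% ad valorem. Applied ad valorem rate = 17.3%.
Duty = €110,491.50 × 17.3% + 1,238 × €1.05 = €20,414.93.
Line 3 (23.29, Orador, 1,629 units, €225,290.70):
Base rate for 23.29 is 17.5%.
Origin Orador qualifies under the Ormark–Orador agreement and 23.29 is covered: preferential rate Free applies instead.
Duty = €225,290.70 × 0% = €0.00.
Line 4 (39.89, Corar, 3,444 kg, €22,937.04):
Base rate for 39.89 is €4.08/kg.
Duty = 3,444 × €4.08 = €14,051.52.
Total = €26,684.19 + €20,414.93 + €0.00 + €14,051.52 = €61,150.64.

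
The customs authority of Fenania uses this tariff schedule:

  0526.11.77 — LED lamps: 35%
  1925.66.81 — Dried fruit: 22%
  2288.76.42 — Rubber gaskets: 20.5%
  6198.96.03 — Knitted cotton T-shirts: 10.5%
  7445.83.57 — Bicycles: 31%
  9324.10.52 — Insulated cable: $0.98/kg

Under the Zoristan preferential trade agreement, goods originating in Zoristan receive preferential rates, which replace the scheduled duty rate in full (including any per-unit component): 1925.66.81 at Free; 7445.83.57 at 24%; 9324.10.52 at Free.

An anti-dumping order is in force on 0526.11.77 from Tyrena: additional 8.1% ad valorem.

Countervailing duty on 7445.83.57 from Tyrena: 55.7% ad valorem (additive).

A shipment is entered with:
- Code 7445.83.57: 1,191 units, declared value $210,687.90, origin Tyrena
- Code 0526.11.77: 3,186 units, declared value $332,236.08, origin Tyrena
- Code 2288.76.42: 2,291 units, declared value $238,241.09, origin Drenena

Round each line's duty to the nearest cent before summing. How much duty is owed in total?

$374,699.58

Line 1 (7445.83.57, Tyrena, 1,191 units, $210,687.90):
Base rate for 7445.83.57 is 31%.
7445.83.57 has an FTA preferential rate, but origin Tyrena is not Zoristan; base rate stands.
Additional duty on 7445.83.57 from Tyrena: +55.7%. Applied ad valorem rate: 31% + 55.7% = 86.7%.
Duty = $210,687.90 × 86.7% = $182,666.41.
Line 2 (0526.11.77, Tyrena, 3,186 units, $332,236.08):
Base rate for 0526.11.77 is 35%.
Additional duty on 0526.11.77 from Tyrena: +8.1%. Applied ad valorem rate: 35% + 8.1% = 43.1%.
Duty = $332,236.08 × 43.1% = $143,193.75.
Line 3 (2288.76.42, Drenena, 2,291 units, $238,241.09):
Base rate for 2288.76.42 is 20.5%.
Duty = $238,241.09 × 20.5% = $48,839.42.
Total = $182,666.41 + $143,193.75 + $48,839.42 = $374,699.58.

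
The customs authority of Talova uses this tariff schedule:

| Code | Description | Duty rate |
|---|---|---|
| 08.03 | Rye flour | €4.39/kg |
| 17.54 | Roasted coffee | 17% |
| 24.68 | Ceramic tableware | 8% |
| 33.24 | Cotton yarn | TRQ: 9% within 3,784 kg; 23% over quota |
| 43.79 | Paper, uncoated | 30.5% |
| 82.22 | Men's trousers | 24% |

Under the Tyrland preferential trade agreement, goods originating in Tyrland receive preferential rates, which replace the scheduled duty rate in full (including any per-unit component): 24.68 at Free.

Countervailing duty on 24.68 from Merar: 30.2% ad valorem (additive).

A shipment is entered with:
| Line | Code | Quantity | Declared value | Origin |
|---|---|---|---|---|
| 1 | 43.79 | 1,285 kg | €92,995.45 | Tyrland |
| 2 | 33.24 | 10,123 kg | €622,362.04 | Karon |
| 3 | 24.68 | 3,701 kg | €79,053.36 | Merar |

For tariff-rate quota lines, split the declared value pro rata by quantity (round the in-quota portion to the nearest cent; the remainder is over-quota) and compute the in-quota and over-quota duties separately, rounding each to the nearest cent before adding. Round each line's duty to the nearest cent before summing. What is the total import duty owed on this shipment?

Line 1 (43.79, Tyrland, 1,285 kg, €92,995.45):
Base rate for 43.79 is 30.5%.
Origin Tyrland is the FTA partner but 43.79 is not on the preference list; base rate stands.
Duty = €92,995.45 × 30.5% = €28,363.61.
Line 2 (33.24, Karon, 10,123 kg, €622,362.04):
Code 33.24 is under a tariff-rate quota (threshold 3,784 kg). In-quota: 3,784 kg at 9%; over-quota: 6,339 kg at 23%.
Pro-rata value split: in-quota = €622,362.04 × 3,784/10,123 = €232,640.32; over-quota = €622,362.04 − €232,640.32 = €389,721.72.
In-quota duty = €232,640.32 × 9% = €20,937.63. Over-quota duty = €389,721.72 × 23% = €89,636.00.
Line duty = €20,937.63 + €89,636.00 = €110,573.63.
Line 3 (24.68, Merar, 3,701 kg, €79,053.36):
Base rate for 24.68 is 8%.
24.68 has an FTA preferential rate, but origin Merar is not Tyrland; base rate stands.
Additional duty on 24.68 from Merar: +30.2%. Applied ad valorem rate: 8% + 30.2% = 38.2%.
Duty = €79,053.36 × 38.2% = €30,198.38.
Total = €28,363.61 + €110,573.63 + €30,198.38 = €169,135.62.

€169,135.62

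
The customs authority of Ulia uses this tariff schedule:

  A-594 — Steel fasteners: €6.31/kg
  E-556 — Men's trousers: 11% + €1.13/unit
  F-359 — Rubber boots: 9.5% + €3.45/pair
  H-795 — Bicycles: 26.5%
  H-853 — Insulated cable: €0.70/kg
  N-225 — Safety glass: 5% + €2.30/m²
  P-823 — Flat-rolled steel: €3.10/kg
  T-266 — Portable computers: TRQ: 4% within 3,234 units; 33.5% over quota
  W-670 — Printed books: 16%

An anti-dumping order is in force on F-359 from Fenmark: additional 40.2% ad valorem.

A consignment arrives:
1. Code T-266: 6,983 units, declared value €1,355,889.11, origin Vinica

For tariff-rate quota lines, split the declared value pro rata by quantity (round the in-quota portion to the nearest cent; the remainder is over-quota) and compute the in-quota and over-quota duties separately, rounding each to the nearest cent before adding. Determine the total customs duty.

Line 1 (T-266, Vinica, 6,983 units, €1,355,889.11):
Code T-266 is under a tariff-rate quota (threshold 3,234 units). In-quota: 3,234 units at 4%; over-quota: 3,749 units at 33.5%.
Pro-rata value split: in-quota = €1,355,889.11 × 3,234/6,983 = €627,945.78; over-quota = €1,355,889.11 − €627,945.78 = €727,943.33.
In-quota duty = €627,945.78 × 4% = €25,117.83. Over-quota duty = €727,943.33 × 33.5% = €243,861.02.
Line duty = €25,117.83 + €243,861.02 = €268,978.85.

€268,978.85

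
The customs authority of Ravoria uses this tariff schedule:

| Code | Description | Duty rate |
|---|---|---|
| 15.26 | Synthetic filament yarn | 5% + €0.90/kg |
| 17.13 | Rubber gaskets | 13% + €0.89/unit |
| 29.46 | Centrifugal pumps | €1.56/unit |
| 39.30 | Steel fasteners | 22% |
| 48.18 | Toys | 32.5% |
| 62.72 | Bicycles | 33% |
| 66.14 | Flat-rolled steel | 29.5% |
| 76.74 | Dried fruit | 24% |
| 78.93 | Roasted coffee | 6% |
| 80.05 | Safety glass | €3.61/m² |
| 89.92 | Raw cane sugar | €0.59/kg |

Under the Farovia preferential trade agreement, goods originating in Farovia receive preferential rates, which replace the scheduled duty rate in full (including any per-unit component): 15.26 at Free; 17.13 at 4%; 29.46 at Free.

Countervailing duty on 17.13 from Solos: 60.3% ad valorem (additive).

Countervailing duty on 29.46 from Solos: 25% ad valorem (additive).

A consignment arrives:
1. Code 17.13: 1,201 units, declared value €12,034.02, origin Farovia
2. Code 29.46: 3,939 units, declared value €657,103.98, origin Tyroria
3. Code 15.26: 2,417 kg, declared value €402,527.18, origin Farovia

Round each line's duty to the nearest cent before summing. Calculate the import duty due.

€6,626.20

Line 1 (17.13, Farovia, 1,201 units, €12,034.02):
Base rate for 17.13 is 13% + €0.89/unit.
Origin Farovia qualifies under the Ravoria–Farovia agreement and 17.13 is covered: preferential rate 4% applies instead.
The additional-duty order on 17.13 targets Solos, not Farovia; it does not apply.
Duty = €12,034.02 × 4% = €481.36.
Line 2 (29.46, Tyroria, 3,939 units, €657,103.98):
Base rate for 29.46 is €1.56/unit.
29.46 has an FTA preferential rate, but origin Tyroria is not Farovia; base rate stands.
The additional-duty order on 29.46 targets Solos, not Tyroria; it does not apply.
Duty = 3,939 × €1.56 = €6,144.84.
Line 3 (15.26, Farovia, 2,417 kg, €402,527.18):
Base rate for 15.26 is 5% + €0.90/kg.
Origin Farovia qualifies under the Ravoria–Farovia agreement and 15.26 is covered: preferential rate Free applies instead.
Duty = €402,527.18 × 0% = €0.00.
Total = €481.36 + €6,144.84 + €0.00 = €6,626.20.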